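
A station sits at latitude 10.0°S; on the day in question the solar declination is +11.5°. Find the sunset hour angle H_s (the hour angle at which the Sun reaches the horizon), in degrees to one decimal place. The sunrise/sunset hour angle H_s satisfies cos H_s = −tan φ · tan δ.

87.9°

cos H_s = −tan(-10.0°) · tan(11.5°) = 0.0359, so H_s = arccos(0.0359) = 87.94°.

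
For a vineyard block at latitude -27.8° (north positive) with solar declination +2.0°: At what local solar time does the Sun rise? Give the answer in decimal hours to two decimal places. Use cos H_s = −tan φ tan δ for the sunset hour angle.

cos H_s = −tan(-27.8°) · tan(2.0°) = 0.0184, so H_s = arccos(0.0184) = 88.95°.
Sunrise is at 12 − H_s/15 = 12 − 5.930 = 6.070 h local solar time.

6.07 h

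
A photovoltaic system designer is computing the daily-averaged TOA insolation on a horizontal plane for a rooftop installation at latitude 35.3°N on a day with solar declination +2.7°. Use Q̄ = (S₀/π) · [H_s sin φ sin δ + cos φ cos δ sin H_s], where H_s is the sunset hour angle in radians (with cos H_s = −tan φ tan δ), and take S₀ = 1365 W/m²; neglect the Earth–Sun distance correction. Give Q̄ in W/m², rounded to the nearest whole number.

cos H_s = −tan(35.3°) · tan(2.7°) = -0.0334, so H_s = arccos(-0.0334) = 91.91°. In radians, H_s = 1.6041.
H_s sin φ sin δ = 1.6041 × 0.5779 × 0.0471 = 0.0437.
cos φ cos δ sin H_s = 0.8161 × 0.9989 × 0.9994 = 0.8147.
Q̄ = (1365/π) × (0.0437 + 0.8147) = 434.49 × 0.8584 = 372.97 W/m².

373 W/m²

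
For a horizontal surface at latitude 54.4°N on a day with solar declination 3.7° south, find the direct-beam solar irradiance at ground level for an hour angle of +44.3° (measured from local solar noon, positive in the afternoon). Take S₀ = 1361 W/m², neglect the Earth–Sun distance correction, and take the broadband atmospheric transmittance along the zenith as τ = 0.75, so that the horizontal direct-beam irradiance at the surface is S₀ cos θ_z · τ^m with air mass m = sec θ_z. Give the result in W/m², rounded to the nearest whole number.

224 W/m²

With φ = 54.4°, δ = -3.7°, H = 44.30°: sin φ sin δ = -0.0525, cos φ cos δ cos H = 0.4158, so cos θ_z = 0.3633.
Air mass m = 1/cos θ_z = 1/0.3633 = 2.753; τ^m = 0.75^2.753 = 0.4529.
Surface direct beam = 1361 × 0.3633 × 0.4529 = 223.94 W/m².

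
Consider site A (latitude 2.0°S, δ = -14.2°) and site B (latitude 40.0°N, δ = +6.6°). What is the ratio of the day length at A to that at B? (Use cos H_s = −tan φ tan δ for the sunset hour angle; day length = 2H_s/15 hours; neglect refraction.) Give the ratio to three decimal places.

A: H_s = arccos(−tan -2.0° · tan -14.2°) = 90.51°, so 2H_s/15 = 12.0680 h.
B: H_s = arccos(−tan 40.0° · tan 6.6°) = 95.57°, so 2H_s/15 = 12.7427 h.
Ratio A/B = 12.0680 / 12.7427 = 0.9471.

0.947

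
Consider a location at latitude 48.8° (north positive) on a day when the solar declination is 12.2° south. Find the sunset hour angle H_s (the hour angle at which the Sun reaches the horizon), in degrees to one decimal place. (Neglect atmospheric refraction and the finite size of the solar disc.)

The sunset hour angle satisfies cos H_s = −tan φ tan δ = 0.2470, giving H_s = 75.70°.

75.7°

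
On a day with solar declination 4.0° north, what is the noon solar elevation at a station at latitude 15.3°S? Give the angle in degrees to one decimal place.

70.7°

At local solar noon the hour angle is zero, so the elevation is 90° − |φ − δ| = 90° − |-15.3° − (4.0°)| = 90° − 19.3° = 70.7°.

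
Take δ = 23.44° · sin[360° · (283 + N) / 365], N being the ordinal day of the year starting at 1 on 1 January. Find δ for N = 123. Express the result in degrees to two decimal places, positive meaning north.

360 × (283 + 123) / 365 = 400.438°; sin(400.438°) = 0.6486.
δ = 23.44 × 0.6486 = 15.203° ≈ +15.20°.

+15.20°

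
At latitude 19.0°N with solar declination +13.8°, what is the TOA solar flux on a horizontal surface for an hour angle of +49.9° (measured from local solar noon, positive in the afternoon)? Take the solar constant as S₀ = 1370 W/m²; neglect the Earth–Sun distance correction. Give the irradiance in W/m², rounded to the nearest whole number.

With φ = 19.0°, δ = 13.8°, H = 49.90°: sin φ sin δ = 0.0777, cos φ cos δ cos H = 0.5915, so cos θ_z = 0.6692.
Top-of-atmosphere irradiance = S₀ cos θ_z = 1370 × 0.6692 = 916.80 W/m².

917 W/m²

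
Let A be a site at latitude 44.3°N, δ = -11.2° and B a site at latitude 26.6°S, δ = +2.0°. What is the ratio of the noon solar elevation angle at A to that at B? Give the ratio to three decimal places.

0.562

A: 90° − |44.3 − (-11.2)| = 34.50°.
B: 90° − |-26.6 − (2.0)| = 61.40°.
Ratio A/B = 34.5000 / 61.4000 = 0.5619.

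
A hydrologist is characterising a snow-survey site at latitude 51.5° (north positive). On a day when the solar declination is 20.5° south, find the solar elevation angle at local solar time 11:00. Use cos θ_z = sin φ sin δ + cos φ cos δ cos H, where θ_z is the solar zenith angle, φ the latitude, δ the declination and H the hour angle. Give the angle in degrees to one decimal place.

16.8°

Hour angle H = 15° × (11 − 12) = -15.00°.
With φ = 51.5°, δ = -20.5°, H = -15.00°: sin φ sin δ = -0.2741, cos φ cos δ cos H = 0.5632, so cos θ_z = 0.2891.
θ_z = arccos(0.2891) = 73.20°, so the elevation is 90° − 73.20° = 16.80°.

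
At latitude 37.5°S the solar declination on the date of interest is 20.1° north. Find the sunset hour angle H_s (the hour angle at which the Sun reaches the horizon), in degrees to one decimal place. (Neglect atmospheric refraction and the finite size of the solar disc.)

73.7°

The sunset hour angle satisfies cos H_s = −tan φ tan δ = 0.2808, giving H_s = 73.69°.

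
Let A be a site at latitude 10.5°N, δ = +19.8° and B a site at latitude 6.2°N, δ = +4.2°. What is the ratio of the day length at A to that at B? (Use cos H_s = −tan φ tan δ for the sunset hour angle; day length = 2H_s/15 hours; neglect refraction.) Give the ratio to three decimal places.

A: H_s = arccos(−tan 10.5° · tan 19.8°) = 93.83°, so 2H_s/15 = 12.5107 h.
B: H_s = arccos(−tan 6.2° · tan 4.2°) = 90.46°, so 2H_s/15 = 12.0613 h.
Ratio A/B = 12.5107 / 12.0613 = 1.0373.

1.037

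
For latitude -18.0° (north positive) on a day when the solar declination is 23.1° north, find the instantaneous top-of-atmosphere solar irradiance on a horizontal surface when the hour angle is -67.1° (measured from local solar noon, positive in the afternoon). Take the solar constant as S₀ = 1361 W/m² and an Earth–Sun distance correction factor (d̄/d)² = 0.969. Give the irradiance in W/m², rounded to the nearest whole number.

With φ = -18.0°, δ = 23.1°, H = -67.10°: sin φ sin δ = -0.1212, cos φ cos δ cos H = 0.3404, so cos θ_z = 0.2192.
Top-of-atmosphere irradiance = S₀ (d̄/d)² cos θ_z = 1361 × 0.969 × 0.2192 = 289.08 W/m².

289 W/m²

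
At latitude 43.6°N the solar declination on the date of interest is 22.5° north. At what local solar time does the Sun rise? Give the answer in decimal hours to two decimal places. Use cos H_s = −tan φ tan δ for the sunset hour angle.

4.45 h

cos H_s = −tan(43.6°) · tan(22.5°) = -0.3945, so H_s = arccos(-0.3945) = 113.23°.
Sunrise is at 12 − H_s/15 = 12 − 7.549 = 4.451 h local solar time.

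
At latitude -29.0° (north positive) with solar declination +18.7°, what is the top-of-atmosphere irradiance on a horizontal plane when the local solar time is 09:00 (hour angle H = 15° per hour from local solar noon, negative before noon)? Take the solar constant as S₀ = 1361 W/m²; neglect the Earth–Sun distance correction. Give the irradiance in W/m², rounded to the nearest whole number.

586 W/m²

Hour angle H = 15° × (9 − 12) = -45.00°.
cos θ_z = sin φ sin δ + cos φ cos δ cos H = (-0.4848)(0.3206) + (0.8746)(0.9472)(0.7071) = 0.4303.
Top-of-atmosphere irradiance = S₀ cos θ_z = 1361 × 0.4303 = 585.64 W/m².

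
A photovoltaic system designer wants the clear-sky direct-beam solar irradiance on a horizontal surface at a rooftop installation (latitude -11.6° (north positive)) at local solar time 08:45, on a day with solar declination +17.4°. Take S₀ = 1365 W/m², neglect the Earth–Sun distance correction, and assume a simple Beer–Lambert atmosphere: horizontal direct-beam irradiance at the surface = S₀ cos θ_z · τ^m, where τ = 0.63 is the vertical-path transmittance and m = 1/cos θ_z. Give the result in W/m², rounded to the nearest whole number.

Hour angle H = 15° × (8.75 − 12) = -48.75°.
cos θ_z = sin φ sin δ + cos φ cos δ cos H = (-0.2011)(0.2990) + (0.9796)(0.9542)(0.6593) = 0.5561.
Air mass m = 1/cos θ_z = 1/0.5561 = 1.798; τ^m = 0.63^1.798 = 0.4357.
Surface direct beam = 1365 × 0.5561 × 0.4357 = 330.73 W/m².

331 W/m²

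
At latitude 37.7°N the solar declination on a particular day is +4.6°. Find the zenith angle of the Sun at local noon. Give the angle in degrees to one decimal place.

At local solar noon the hour angle is zero, so the zenith angle is |φ − δ| = |37.7° − (4.6°)| = 33.1°.

33.1°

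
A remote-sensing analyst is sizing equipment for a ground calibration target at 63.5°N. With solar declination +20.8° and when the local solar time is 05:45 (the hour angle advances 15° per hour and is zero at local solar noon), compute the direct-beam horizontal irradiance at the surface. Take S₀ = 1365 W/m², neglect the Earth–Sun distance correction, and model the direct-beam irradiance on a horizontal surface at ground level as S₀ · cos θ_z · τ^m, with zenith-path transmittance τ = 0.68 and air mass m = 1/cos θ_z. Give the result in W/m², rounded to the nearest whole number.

105 W/m²

Hour angle H = 15° × (5.75 − 12) = -93.75°.
cos θ_z = sin φ sin δ + cos φ cos δ cos H = (0.8949)(0.3551) + (0.4462)(0.9348)(-0.0654) = 0.2905.
Air mass m = 1/cos θ_z = 1/0.2905 = 3.442; τ^m = 0.68^3.442 = 0.2652.
Surface direct beam = 1365 × 0.2905 × 0.2652 = 105.16 W/m².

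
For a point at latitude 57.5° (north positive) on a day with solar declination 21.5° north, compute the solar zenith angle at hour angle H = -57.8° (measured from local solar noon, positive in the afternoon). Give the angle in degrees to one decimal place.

54.9°

cos θ_z = sin φ sin δ + cos φ cos δ cos H = (0.8434)(0.3665) + (0.5373)(0.9304)(0.5329) = 0.5755.
θ_z = arccos(0.5755) = 54.87°.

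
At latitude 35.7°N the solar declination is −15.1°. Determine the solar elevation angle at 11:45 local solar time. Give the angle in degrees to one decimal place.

39.1°

Hour angle H = 15° × (11.75 − 12) = -3.75°.
cos θ_z = sin φ sin δ + cos φ cos δ cos H = (0.5835)(-0.2605) + (0.8121)(0.9655)(0.9979) = 0.6304.
θ_z = arccos(0.6304) = 50.92°, so the elevation is 90° − 50.92° = 39.08°.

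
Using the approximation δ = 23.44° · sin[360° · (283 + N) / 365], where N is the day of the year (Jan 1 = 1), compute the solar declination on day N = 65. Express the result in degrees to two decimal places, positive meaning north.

-6.76°

360 × (283 + 65) / 365 = 343.233°; sin(343.233°) = -0.2885.
δ = 23.44 × -0.2885 = -6.762° ≈ -6.76°.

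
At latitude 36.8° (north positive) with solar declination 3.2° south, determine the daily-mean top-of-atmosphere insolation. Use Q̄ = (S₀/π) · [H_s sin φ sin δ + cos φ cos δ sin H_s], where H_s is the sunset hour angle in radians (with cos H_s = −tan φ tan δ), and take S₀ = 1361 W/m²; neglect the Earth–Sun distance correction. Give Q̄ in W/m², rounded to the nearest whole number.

The sunset hour angle satisfies cos H_s = −tan φ tan δ = 0.0418, giving H_s = 87.60°. In radians, H_s = 1.5289.
H_s sin φ sin δ = 1.5289 × 0.5990 × -0.0558 = -0.0511.
cos φ cos δ sin H_s = 0.8007 × 0.9984 × 0.9991 = 0.7987.
Q̄ = (1361/π) × (-0.0511 + 0.7987) = 433.22 × 0.7476 = 323.88 W/m².

324 W/m²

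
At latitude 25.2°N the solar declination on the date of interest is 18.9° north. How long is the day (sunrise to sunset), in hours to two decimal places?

13.24 hours

cos H_s = −tan(25.2°) · tan(18.9°) = -0.1611, so H_s = arccos(-0.1611) = 99.27°.
Day length = 2 H_s / 15° h⁻¹ = 198.54° / 15 = 13.236 h.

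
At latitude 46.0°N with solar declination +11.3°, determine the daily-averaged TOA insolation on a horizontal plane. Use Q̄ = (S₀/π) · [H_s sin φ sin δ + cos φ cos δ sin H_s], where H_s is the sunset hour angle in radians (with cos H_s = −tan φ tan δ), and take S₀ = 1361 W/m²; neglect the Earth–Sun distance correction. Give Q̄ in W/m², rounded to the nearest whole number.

397 W/m²

cos H_s = −tan(46.0°) · tan(11.3°) = -0.2069, so H_s = arccos(-0.2069) = 101.94°. In radians, H_s = 1.7792.
H_s sin φ sin δ = 1.7792 × 0.7193 × 0.1959 = 0.2507.
cos φ cos δ sin H_s = 0.6947 × 0.9806 × 0.9784 = 0.6665.
Q̄ = (1361/π) × (0.2507 + 0.6665) = 433.22 × 0.9172 = 397.35 W/m².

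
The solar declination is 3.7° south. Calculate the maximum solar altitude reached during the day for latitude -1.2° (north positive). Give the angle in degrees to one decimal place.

87.5°

At local solar noon the hour angle is zero, so the elevation is 90° − |φ − δ| = 90° − |-1.2° − (-3.7°)| = 90° − 2.5° = 87.5°.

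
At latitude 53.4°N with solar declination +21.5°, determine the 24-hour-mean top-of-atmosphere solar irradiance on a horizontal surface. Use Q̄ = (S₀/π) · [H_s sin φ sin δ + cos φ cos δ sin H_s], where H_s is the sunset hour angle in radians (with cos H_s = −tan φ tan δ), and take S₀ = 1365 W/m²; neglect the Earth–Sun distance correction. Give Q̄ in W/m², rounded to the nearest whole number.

cos H_s = −tan(53.4°) · tan(21.5°) = -0.5304, so H_s = arccos(-0.5304) = 122.03°. In radians, H_s = 2.1298.
H_s sin φ sin δ = 2.1298 × 0.8028 × 0.3665 = 0.6266.
cos φ cos δ sin H_s = 0.5962 × 0.9304 × 0.8478 = 0.4703.
Q̄ = (1365/π) × (0.6266 + 0.4703) = 434.49 × 1.0969 = 476.59 W/m².

477 W/m²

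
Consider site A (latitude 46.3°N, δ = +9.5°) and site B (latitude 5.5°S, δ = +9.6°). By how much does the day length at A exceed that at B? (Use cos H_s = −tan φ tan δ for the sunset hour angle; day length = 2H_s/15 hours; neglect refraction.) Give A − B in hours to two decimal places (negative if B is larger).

A: H_s = arccos(−tan 46.3° · tan 9.5°) = 100.09°, so 2H_s/15 = 13.3453 h.
B: H_s = arccos(−tan -5.5° · tan 9.6°) = 89.07°, so 2H_s/15 = 11.8760 h.
A − B = 13.3453 − 11.8760 = 1.4693 h.

+1.47 h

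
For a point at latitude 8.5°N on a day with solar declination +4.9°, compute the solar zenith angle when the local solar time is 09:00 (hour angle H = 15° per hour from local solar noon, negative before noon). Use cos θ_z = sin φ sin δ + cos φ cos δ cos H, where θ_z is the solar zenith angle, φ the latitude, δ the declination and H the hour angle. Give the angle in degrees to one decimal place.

Hour angle H = 15° × (9 − 12) = -45.00°.
With φ = 8.5°, δ = 4.9°, H = -45.00°: sin φ sin δ = 0.0126, cos φ cos δ cos H = 0.6968, so cos θ_z = 0.7094.
θ_z = arccos(0.7094) = 44.81°.

44.8°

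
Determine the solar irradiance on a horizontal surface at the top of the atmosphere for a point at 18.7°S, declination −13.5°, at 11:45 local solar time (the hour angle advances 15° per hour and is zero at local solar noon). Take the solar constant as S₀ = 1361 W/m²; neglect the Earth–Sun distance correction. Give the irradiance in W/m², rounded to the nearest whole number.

Hour angle H = 15° × (11.75 − 12) = -3.75°.
cos θ_z = sin φ sin δ + cos φ cos δ cos H = (-0.3206)(-0.2334) + (0.9472)(0.9724)(0.9979) = 0.9940.
Top-of-atmosphere irradiance = S₀ cos θ_z = 1361 × 0.9940 = 1352.83 W/m².

1353 W/m²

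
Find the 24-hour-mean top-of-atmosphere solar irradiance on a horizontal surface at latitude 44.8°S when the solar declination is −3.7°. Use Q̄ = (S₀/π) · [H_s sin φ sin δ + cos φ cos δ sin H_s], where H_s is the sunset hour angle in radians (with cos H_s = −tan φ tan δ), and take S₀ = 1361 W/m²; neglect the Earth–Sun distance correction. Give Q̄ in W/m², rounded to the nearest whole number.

338 W/m²

The sunset hour angle satisfies cos H_s = −tan φ tan δ = -0.0642, giving H_s = 93.68°. In radians, H_s = 1.6350.
H_s sin φ sin δ = 1.6350 × -0.7046 × -0.0645 = 0.0743.
cos φ cos δ sin H_s = 0.7096 × 0.9979 × 0.9979 = 0.7066.
Q̄ = (1361/π) × (0.0743 + 0.7066) = 433.22 × 0.7809 = 338.30 W/m².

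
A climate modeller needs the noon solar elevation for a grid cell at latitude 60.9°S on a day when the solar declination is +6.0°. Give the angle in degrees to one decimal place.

At local solar noon the hour angle is zero, so the elevation is 90° − |φ − δ| = 90° − |-60.9° − (6.0°)| = 90° − 66.9° = 23.1°.

23.1°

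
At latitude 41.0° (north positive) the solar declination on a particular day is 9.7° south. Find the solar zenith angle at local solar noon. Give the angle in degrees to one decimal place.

At local solar noon the hour angle is zero, so the zenith angle is |φ − δ| = |41.0° − (-9.7°)| = 50.7°.

50.7°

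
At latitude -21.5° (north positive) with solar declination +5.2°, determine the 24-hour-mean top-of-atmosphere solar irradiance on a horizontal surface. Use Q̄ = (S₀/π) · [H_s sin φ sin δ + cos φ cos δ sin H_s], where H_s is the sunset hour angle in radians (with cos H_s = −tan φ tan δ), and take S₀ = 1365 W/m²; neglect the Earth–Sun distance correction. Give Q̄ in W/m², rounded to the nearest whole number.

380 W/m²

cos H_s = −tan(-21.5°) · tan(5.2°) = 0.0358, so H_s = arccos(0.0358) = 87.95°. In radians, H_s = 1.5350.
H_s sin φ sin δ = 1.5350 × -0.3665 × 0.0906 = -0.0510.
cos φ cos δ sin H_s = 0.9304 × 0.9959 × 0.9994 = 0.9260.
Q̄ = (1365/π) × (-0.0510 + 0.9260) = 434.49 × 0.8750 = 380.18 W/m².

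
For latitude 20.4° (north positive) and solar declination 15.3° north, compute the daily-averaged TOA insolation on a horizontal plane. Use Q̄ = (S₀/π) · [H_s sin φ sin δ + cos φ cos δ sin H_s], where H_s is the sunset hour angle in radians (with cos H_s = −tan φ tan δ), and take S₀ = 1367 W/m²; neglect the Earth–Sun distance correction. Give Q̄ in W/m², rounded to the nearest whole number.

458 W/m²

−tan φ tan δ = −(0.3719)(0.2736) = -0.1018; H_s = arccos(-0.1018) = 95.84°. In radians, H_s = 1.6727.
H_s sin φ sin δ = 1.6727 × 0.3486 × 0.2639 = 0.1539.
cos φ cos δ sin H_s = 0.9373 × 0.9646 × 0.9948 = 0.8994.
Q̄ = (1367/π) × (0.1539 + 0.8994) = 435.13 × 1.0533 = 458.32 W/m².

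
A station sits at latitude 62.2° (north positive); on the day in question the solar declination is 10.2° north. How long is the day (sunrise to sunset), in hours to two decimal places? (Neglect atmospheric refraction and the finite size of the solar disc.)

14.66 hours

−tan φ tan δ = −(1.8967)(0.1799) = -0.3412; H_s = arccos(-0.3412) = 109.95°.
Day length = 2 H_s / 15° h⁻¹ = 219.90° / 15 = 14.660 h.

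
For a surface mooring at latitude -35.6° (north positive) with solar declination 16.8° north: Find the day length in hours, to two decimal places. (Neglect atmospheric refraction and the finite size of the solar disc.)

−tan φ tan δ = −(-0.7159)(0.3019) = 0.2161; H_s = arccos(0.2161) = 77.52°.
Day length = 2 H_s / 15° h⁻¹ = 155.04° / 15 = 10.336 h.

10.34 hours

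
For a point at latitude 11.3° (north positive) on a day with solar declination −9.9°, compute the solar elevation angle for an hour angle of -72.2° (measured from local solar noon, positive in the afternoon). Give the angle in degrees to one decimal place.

cos θ_z = sin φ sin δ + cos φ cos δ cos H = (0.1959)(-0.1719) + (0.9806)(0.9851)(0.3057) = 0.2616.
θ_z = arccos(0.2616) = 74.83°, so the elevation is 90° − 74.83° = 15.17°.

15.2°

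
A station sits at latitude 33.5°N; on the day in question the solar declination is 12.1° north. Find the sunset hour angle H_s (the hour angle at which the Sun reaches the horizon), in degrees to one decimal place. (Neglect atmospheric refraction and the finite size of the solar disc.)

The sunset hour angle satisfies cos H_s = −tan φ tan δ = -0.1419, giving H_s = 98.16°.

98.2°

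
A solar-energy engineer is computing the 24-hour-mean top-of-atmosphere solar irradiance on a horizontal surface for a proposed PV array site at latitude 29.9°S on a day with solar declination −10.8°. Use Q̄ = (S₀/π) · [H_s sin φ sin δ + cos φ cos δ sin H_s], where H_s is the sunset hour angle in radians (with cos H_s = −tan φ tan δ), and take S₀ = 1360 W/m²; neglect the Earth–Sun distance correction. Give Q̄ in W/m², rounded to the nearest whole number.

cos H_s = −tan(-29.9°) · tan(-10.8°) = -0.1097, so H_s = arccos(-0.1097) = 96.30°. In radians, H_s = 1.6808.
H_s sin φ sin δ = 1.6808 × -0.4985 × -0.1874 = 0.1570.
cos φ cos δ sin H_s = 0.8669 × 0.9823 × 0.9940 = 0.8464.
Q̄ = (1360/π) × (0.1570 + 0.8464) = 432.90 × 1.0034 = 434.37 W/m².

434 W/m²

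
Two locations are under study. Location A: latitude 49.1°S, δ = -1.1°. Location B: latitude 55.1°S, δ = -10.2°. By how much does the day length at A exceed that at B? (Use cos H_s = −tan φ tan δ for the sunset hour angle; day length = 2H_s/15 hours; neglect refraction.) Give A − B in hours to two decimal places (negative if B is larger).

-1.82 h

A: H_s = arccos(−tan -49.1° · tan -1.1°) = 91.27°, so 2H_s/15 = 12.1693 h.
B: H_s = arccos(−tan -55.1° · tan -10.2°) = 104.95°, so 2H_s/15 = 13.9933 h.
A − B = 12.1693 − 13.9933 = -1.8240 h.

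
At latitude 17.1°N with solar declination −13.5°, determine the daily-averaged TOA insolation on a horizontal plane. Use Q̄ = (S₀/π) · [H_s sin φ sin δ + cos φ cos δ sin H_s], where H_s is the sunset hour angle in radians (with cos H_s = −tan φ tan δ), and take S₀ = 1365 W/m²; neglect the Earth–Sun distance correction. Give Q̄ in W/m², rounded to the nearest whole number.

−tan φ tan δ = −(0.3076)(-0.2401) = 0.0739; H_s = arccos(0.0739) = 85.76°. In radians, H_s = 1.4968.
H_s sin φ sin δ = 1.4968 × 0.2940 × -0.2334 = -0.1027.
cos φ cos δ sin H_s = 0.9558 × 0.9724 × 0.9973 = 0.9269.
Q̄ = (1365/π) × (-0.1027 + 0.9269) = 434.49 × 0.8242 = 358.11 W/m².

358 W/m²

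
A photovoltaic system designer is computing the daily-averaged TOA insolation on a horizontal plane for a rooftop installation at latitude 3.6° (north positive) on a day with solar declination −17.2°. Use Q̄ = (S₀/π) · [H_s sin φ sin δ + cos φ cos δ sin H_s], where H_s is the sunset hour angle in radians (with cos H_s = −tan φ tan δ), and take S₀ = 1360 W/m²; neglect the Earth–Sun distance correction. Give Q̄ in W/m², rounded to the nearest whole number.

−tan φ tan δ = −(0.0629)(-0.3096) = 0.0195; H_s = arccos(0.0195) = 88.88°. In radians, H_s = 1.5512.
H_s sin φ sin δ = 1.5512 × 0.0628 × -0.2957 = -0.0288.
cos φ cos δ sin H_s = 0.9980 × 0.9553 × 0.9998 = 0.9532.
Q̄ = (1360/π) × (-0.0288 + 0.9532) = 432.90 × 0.9244 = 400.17 W/m².

400 W/m²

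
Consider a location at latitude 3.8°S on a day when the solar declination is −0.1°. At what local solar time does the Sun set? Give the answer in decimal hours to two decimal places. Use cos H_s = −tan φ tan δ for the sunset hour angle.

18.00 h

−tan φ tan δ = −(-0.0664)(-0.0017) = -0.0001; H_s = arccos(-0.0001) = 90.01°.
Sunset is at 12 + H_s/15 = 12 + 6.001 = 18.001 h local solar time.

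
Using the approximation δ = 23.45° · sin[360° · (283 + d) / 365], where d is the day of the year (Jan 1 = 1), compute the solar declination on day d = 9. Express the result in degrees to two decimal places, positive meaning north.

-22.30°

360 × (283 + 9) / 365 = 288.000°; sin(288.000°) = -0.9511.
δ = 23.45 × -0.9511 = -22.303° ≈ -22.30°.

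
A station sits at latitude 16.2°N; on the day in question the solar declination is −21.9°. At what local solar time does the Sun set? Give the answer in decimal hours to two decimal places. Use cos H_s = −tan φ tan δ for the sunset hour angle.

cos H_s = −tan(16.2°) · tan(-21.9°) = 0.1168, so H_s = arccos(0.1168) = 83.29°.
Sunset is at 12 + H_s/15 = 12 + 5.553 = 17.553 h local solar time.

17.55 h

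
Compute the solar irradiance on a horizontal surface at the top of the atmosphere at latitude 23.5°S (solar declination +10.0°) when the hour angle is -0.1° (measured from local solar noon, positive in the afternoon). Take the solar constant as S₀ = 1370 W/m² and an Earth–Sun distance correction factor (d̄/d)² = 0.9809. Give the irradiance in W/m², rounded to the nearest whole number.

With φ = -23.5°, δ = 10.0°, H = -0.10°: sin φ sin δ = -0.0692, cos φ cos δ cos H = 0.9031, so cos θ_z = 0.8339.
Top-of-atmosphere irradiance = S₀ (d̄/d)² cos θ_z = 1370 × 0.9809 × 0.8339 = 1120.62 W/m².

1121 W/m²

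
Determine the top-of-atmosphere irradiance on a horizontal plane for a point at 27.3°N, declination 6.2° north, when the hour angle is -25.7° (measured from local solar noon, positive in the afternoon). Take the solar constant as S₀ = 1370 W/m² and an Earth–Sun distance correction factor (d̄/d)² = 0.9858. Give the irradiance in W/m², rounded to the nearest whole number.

1142 W/m²

cos θ_z = sin(27.3°) sin(6.2°) + cos(27.3°) cos(6.2°) cos(-25.70°) = 0.0495 + 0.7960 = 0.8455.
Top-of-atmosphere irradiance = S₀ (d̄/d)² cos θ_z = 1370 × 0.9858 × 0.8455 = 1141.89 W/m².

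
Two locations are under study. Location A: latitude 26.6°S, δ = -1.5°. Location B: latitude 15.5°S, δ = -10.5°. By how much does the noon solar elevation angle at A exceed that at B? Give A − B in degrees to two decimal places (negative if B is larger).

-20.10°

A: 90° − |-26.6 − (-1.5)| = 64.90°.
B: 90° − |-15.5 − (-10.5)| = 85.00°.
A − B = 64.90 − 85.00 = -20.10°.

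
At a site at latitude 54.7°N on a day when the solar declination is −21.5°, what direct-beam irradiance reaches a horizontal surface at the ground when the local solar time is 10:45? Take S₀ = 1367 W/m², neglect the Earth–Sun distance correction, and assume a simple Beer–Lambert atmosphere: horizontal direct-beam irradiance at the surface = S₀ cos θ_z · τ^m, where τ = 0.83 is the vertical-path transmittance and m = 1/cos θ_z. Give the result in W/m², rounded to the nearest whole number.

Hour angle H = 15° × (10.75 − 12) = -18.75°.
With φ = 54.7°, δ = -21.5°, H = -18.75°: sin φ sin δ = -0.2991, cos φ cos δ cos H = 0.5091, so cos θ_z = 0.2100.
Air mass m = 1/cos θ_z = 1/0.2100 = 4.762; τ^m = 0.83^4.762 = 0.4118.
Surface direct beam = 1367 × 0.2100 × 0.4118 = 118.22 W/m².

118 W/m²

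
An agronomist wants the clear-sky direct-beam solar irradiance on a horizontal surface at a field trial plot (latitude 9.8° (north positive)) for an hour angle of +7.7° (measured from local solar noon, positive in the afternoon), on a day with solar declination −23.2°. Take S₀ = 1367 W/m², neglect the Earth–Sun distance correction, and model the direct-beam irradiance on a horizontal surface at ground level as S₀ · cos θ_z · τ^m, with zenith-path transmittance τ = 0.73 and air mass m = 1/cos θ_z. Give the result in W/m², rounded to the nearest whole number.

With φ = 9.8°, δ = -23.2°, H = 7.70°: sin φ sin δ = -0.0671, cos φ cos δ cos H = 0.8976, so cos θ_z = 0.8305.
Air mass m = 1/cos θ_z = 1/0.8305 = 1.204; τ^m = 0.73^1.204 = 0.6846.
Surface direct beam = 1367 × 0.8305 × 0.6846 = 777.22 W/m².

777 W/m²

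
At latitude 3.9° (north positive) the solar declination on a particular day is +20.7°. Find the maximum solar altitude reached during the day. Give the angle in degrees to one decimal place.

At local solar noon the hour angle is zero, so the elevation is 90° − |φ − δ| = 90° − |3.9° − (20.7°)| = 90° − 16.8° = 73.2°.

73.2°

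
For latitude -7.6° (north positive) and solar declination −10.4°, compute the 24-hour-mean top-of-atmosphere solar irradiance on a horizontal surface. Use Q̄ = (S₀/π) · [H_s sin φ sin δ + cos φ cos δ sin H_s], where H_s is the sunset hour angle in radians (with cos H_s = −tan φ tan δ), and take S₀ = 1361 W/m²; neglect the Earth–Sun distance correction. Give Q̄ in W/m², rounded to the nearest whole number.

cos H_s = −tan(-7.6°) · tan(-10.4°) = -0.0245, so H_s = arccos(-0.0245) = 91.40°. In radians, H_s = 1.5952.
H_s sin φ sin δ = 1.5952 × -0.1323 × -0.1805 = 0.0381.
cos φ cos δ sin H_s = 0.9912 × 0.9836 × 0.9997 = 0.9747.
Q̄ = (1361/π) × (0.0381 + 0.9747) = 433.22 × 1.0128 = 438.77 W/m².

439 W/m²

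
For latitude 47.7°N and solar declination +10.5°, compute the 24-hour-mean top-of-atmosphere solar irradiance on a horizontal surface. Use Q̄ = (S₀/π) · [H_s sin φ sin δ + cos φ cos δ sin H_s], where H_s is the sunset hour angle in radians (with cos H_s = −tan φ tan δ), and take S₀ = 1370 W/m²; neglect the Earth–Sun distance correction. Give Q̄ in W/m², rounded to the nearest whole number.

−tan φ tan δ = −(1.0990)(0.1853) = -0.2036; H_s = arccos(-0.2036) = 101.75°. In radians, H_s = 1.7759.
H_s sin φ sin δ = 1.7759 × 0.7396 × 0.1822 = 0.2393.
cos φ cos δ sin H_s = 0.6730 × 0.9833 × 0.9790 = 0.6479.
Q̄ = (1370/π) × (0.2393 + 0.6479) = 436.08 × 0.8872 = 386.89 W/m².

387 W/m²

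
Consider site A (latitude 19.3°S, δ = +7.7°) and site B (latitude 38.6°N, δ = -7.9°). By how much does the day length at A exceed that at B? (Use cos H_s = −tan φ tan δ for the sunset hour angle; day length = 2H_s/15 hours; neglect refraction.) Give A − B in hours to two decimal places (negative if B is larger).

+0.49 h

A: H_s = arccos(−tan -19.3° · tan 7.7°) = 87.29°, so 2H_s/15 = 11.6387 h.
B: H_s = arccos(−tan 38.6° · tan -7.9°) = 83.64°, so 2H_s/15 = 11.1520 h.
A − B = 11.6387 − 11.1520 = 0.4867 h.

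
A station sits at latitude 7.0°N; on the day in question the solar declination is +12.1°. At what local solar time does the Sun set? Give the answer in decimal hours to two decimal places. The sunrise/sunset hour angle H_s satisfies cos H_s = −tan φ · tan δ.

18.10 h

The sunset hour angle satisfies cos H_s = −tan φ tan δ = -0.0263, giving H_s = 91.51°.
Sunset is at 12 + H_s/15 = 12 + 6.101 = 18.101 h local solar time.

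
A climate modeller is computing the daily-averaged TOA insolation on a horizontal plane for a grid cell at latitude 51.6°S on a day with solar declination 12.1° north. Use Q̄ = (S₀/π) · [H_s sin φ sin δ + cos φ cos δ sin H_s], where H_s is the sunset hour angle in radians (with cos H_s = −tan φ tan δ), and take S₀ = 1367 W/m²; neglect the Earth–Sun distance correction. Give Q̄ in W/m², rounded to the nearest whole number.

162 W/m²

cos H_s = −tan(-51.6°) · tan(12.1°) = 0.2705, so H_s = arccos(0.2705) = 74.31°. In radians, H_s = 1.2970.
H_s sin φ sin δ = 1.2970 × -0.7837 × 0.2096 = -0.2130.
cos φ cos δ sin H_s = 0.6211 × 0.9778 × 0.9628 = 0.5847.
Q̄ = (1367/π) × (-0.2130 + 0.5847) = 435.13 × 0.3717 = 161.74 W/m².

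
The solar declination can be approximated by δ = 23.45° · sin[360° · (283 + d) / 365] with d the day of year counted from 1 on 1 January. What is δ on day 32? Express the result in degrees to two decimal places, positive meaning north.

-17.78°

360 × (283 + 32) / 365 = 310.685°; sin(310.685°) = -0.7583.
δ = 23.45 × -0.7583 = -17.782° ≈ -17.78°.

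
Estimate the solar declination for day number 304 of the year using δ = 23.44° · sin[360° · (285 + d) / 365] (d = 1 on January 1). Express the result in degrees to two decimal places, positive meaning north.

-15.36°

360 × (285 + 304) / 365 = 580.932°; sin(580.932°) = -0.6552.
δ = 23.44 × -0.6552 = -15.358° ≈ -15.36°.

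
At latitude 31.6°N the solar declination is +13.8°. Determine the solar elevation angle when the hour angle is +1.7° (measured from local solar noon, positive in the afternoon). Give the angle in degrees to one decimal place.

cos θ_z = sin φ sin δ + cos φ cos δ cos H = (0.5240)(0.2385) + (0.8517)(0.9711)(0.9996) = 0.9517.
θ_z = arccos(0.9517) = 17.88°, so the elevation is 90° − 17.88° = 72.12°.

72.1°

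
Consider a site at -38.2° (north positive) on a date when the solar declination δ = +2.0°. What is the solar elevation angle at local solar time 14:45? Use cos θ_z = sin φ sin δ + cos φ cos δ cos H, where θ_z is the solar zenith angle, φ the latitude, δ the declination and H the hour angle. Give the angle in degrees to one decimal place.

Hour angle H = 15° × (14.75 − 12) = 41.25°.
cos θ_z = sin φ sin δ + cos φ cos δ cos H = (-0.6184)(0.0349) + (0.7859)(0.9994)(0.7518) = 0.5689.
θ_z = arccos(0.5689) = 55.33°, so the elevation is 90° − 55.33° = 34.67°.

34.7°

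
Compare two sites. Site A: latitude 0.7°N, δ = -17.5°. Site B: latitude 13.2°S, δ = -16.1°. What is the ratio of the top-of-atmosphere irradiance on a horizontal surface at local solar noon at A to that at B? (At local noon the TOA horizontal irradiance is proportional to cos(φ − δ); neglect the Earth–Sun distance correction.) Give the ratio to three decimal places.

A: cos θ_z = cos(0.7° − (-17.5°)) = 0.9500.
B: cos θ_z = cos(-13.2° − (-16.1°)) = 0.9987.
Ratio A/B = 0.9500 / 0.9987 = 0.9512.

0.951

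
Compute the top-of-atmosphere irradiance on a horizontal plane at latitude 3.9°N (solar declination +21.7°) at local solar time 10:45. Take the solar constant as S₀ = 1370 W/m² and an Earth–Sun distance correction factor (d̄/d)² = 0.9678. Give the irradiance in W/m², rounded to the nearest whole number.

1197 W/m²

Hour angle H = 15° × (10.75 − 12) = -18.75°.
With φ = 3.9°, δ = 21.7°, H = -18.75°: sin φ sin δ = 0.0251, cos φ cos δ cos H = 0.8778, so cos θ_z = 0.9029.
Top-of-atmosphere irradiance = S₀ (d̄/d)² cos θ_z = 1370 × 0.9678 × 0.9029 = 1197.14 W/m².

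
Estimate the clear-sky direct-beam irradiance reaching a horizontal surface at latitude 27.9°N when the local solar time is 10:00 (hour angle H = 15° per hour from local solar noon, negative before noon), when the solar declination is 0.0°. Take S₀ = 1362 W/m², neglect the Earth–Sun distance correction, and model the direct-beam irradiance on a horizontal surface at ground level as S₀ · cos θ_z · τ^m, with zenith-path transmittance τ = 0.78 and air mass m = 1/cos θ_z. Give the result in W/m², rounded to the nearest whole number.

753 W/m²

Hour angle H = 15° × (10 − 12) = -30.00°.
With φ = 27.9°, δ = 0.0°, H = -30.00°: sin φ sin δ = 0.0000, cos φ cos δ cos H = 0.7654, so cos θ_z = 0.7654.
Air mass m = 1/cos θ_z = 1/0.7654 = 1.307; τ^m = 0.78^1.307 = 0.7227.
Surface direct beam = 1362 × 0.7654 × 0.7227 = 753.40 W/m².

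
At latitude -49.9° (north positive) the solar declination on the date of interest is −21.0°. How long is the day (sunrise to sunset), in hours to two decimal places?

−tan φ tan δ = −(-1.1875)(-0.3839) = -0.4559; H_s = arccos(-0.4559) = 117.12°.
Day length = 2 H_s / 15° h⁻¹ = 234.24° / 15 = 15.616 h.

15.62 hours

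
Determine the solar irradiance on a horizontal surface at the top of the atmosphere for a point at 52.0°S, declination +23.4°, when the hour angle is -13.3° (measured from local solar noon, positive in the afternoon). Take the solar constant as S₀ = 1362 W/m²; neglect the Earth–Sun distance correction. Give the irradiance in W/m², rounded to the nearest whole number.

cos θ_z = sin φ sin δ + cos φ cos δ cos H = (-0.7880)(0.3971) + (0.6157)(0.9178)(0.9732) = 0.2370.
Top-of-atmosphere irradiance = S₀ cos θ_z = 1362 × 0.2370 = 322.79 W/m².

323 W/m²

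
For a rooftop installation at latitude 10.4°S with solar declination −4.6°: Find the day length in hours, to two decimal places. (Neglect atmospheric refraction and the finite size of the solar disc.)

12.11 hours

−tan φ tan δ = −(-0.1835)(-0.0805) = -0.0148; H_s = arccos(-0.0148) = 90.85°.
Day length = 2 H_s / 15° h⁻¹ = 181.70° / 15 = 12.113 h.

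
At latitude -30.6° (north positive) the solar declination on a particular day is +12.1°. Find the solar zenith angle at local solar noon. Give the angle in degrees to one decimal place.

42.7°

At local solar noon the hour angle is zero, so the zenith angle is |φ − δ| = |-30.6° − (12.1°)| = 42.7°.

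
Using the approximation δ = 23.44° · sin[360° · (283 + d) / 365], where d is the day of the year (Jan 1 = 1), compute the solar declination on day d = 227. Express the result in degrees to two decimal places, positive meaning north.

+14.10°

360 × (283 + 227) / 365 = 503.014°; sin(503.014°) = 0.6016.
δ = 23.44 × 0.6016 = 14.102° ≈ +14.10°.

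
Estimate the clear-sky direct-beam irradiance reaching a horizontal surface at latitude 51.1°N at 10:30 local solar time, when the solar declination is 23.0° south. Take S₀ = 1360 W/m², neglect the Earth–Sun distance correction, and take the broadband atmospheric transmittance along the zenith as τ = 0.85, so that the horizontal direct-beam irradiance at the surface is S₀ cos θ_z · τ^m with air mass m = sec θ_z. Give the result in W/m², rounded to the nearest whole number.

Hour angle H = 15° × (10.5 − 12) = -22.50°.
cos θ_z = sin φ sin δ + cos φ cos δ cos H = (0.7782)(-0.3907) + (0.6280)(0.9205)(0.9239) = 0.2300.
Air mass m = 1/cos θ_z = 1/0.2300 = 4.348; τ^m = 0.85^4.348 = 0.4933.
Surface direct beam = 1360 × 0.2300 × 0.4933 = 154.30 W/m².

154 W/m²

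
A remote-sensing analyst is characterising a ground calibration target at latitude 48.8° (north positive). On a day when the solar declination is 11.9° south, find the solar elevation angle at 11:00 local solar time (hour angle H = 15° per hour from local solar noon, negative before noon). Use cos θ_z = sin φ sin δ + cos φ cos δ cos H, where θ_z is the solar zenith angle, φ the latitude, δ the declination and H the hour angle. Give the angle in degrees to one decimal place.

27.9°

Hour angle H = 15° × (11 − 12) = -15.00°.
cos θ_z = sin φ sin δ + cos φ cos δ cos H = (0.7524)(-0.2062) + (0.6587)(0.9785)(0.9659) = 0.4674.
θ_z = arccos(0.4674) = 62.13°, so the elevation is 90° − 62.13° = 27.87°.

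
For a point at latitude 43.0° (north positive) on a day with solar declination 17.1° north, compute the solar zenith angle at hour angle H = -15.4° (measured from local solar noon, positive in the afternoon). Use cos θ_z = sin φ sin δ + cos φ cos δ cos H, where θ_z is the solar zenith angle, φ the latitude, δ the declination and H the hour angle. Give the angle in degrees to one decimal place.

29.0°

cos θ_z = sin φ sin δ + cos φ cos δ cos H = (0.6820)(0.2940) + (0.7314)(0.9558)(0.9641) = 0.8745.
θ_z = arccos(0.8745) = 29.01°.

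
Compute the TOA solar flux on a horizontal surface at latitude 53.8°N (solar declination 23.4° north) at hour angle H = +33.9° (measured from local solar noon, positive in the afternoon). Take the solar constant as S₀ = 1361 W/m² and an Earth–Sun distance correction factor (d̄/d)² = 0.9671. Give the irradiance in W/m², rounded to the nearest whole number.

With φ = 53.8°, δ = 23.4°, H = 33.90°: sin φ sin δ = 0.3205, cos φ cos δ cos H = 0.4499, so cos θ_z = 0.7704.
Top-of-atmosphere irradiance = S₀ (d̄/d)² cos θ_z = 1361 × 0.9671 × 0.7704 = 1014.02 W/m².

1014 W/m²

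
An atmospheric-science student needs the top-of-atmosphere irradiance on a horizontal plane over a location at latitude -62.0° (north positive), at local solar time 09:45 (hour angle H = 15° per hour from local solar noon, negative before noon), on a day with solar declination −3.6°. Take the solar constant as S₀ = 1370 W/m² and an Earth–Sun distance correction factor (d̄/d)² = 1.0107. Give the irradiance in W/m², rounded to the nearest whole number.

616 W/m²

Hour angle H = 15° × (9.75 − 12) = -33.75°.
cos θ_z = sin φ sin δ + cos φ cos δ cos H = (-0.8829)(-0.0628) + (0.4695)(0.9980)(0.8315) = 0.4451.
Top-of-atmosphere irradiance = S₀ (d̄/d)² cos θ_z = 1370 × 1.0107 × 0.4451 = 616.31 W/m².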